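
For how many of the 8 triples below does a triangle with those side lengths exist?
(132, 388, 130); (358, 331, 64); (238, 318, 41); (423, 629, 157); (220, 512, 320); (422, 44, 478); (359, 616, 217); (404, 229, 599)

(130,132,388): 130+132 ≤ 388 → not valid
(64,331,358): 64+331 > 358 → valid
(41,238,318): 41+238 ≤ 318 → not valid
(157,423,629): 157+423 ≤ 629 → not valid
(220,320,512): 220+320 > 512 → valid
(44,422,478): 44+422 ≤ 478 → not valid
(217,359,616): 217+359 ≤ 616 → not valid
(229,404,599): 229+404 > 599 → valid
3 of the 8 triples form a triangle.

3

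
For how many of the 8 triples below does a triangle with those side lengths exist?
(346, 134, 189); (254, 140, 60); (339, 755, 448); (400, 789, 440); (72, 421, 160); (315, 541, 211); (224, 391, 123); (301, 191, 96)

(134,189,346): 134+189 ≤ 346 → not valid
(60,140,254): 60+140 ≤ 254 → not valid
(339,448,755): 339+448 > 755 → valid
(400,440,789): 400+440 > 789 → valid
(72,160,421): 72+160 ≤ 421 → not valid
(211,315,541): 211+315 ≤ 541 → not valid
(123,224,391): 123+224 ≤ 391 → not valid
(96,191,301): 96+191 ≤ 301 → not valid
2 of the 8 triples form a triangle.

2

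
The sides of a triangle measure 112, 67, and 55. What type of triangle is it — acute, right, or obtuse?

Compare the square of the longest side to the sum of squares of the other two: 55² + 67² = 7514 < 12544 = 112².

obtuse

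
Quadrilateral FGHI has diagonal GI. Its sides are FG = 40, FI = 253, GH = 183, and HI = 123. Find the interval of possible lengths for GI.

From triangle FGI: |40 − 253| < GI < 40 + 253, i.e. 213 < GI < 293.
From triangle HGI: 60 < GI < 306.
Both must hold, so GI lies in the intersection.

213 < GI < 293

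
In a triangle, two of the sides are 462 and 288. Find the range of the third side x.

By the triangle inequality, x must be less than 462 + 288 = 750 and greater than |462 − 288| = 174.

174 < x < 750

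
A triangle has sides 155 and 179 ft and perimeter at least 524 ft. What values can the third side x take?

190 ≤ x < 334

Triangle inequality alone gives 24 < x < 334.
The perimeter condition gives x ≥ 524 − 155 − 179 = 190.
Intersecting the two: 190 ≤ x < 334.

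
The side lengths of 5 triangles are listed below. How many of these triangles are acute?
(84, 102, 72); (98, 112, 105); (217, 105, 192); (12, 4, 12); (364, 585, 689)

4

(84,102,72): 72²+84² = 12240 > 10404 = 102² → acute
(98,112,105): 98²+105² = 20629 > 12544 = 112² → acute
(217,105,192): 105²+192² = 47889 > 47089 = 217² → acute
(12,4,12): 4²+12² = 160 > 144 = 12² → acute
(364,585,689): 364²+585² = 474721 = 689² → right
4 of the 5 are acute.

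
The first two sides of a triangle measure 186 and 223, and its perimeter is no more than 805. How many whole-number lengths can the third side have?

Triangle inequality: 37 < x < 409. Perimeter ≤ 805 gives x ≤ 805 − 186 − 223 = 396.
So 37 < x ≤ 396; integers 38 through 396: 359 values.

359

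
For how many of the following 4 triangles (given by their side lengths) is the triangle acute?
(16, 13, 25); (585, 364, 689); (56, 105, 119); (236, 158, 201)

1

(16,13,25): 13²+16² = 425 < 625 = 25² → obtuse
(585,364,689): 364²+585² = 474721 = 689² → right
(56,105,119): 56²+105² = 14161 = 119² → right
(236,158,201): 158²+201² = 65365 > 55696 = 236² → acute
1 of the 4 is acute.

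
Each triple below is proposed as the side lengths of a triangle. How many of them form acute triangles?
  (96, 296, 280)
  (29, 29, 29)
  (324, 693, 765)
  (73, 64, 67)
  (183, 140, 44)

(96,296,280): 96²+280² = 87616 = 296² → right
(29,29,29): 29²+29² = 1682 > 841 = 29² → acute
(324,693,765): 324²+693² = 585225 = 765² → right
(73,64,67): 64²+67² = 8585 > 5329 = 73² → acute
(183,140,44): 44²+140² = 21536 < 33489 = 183² → obtuse
2 of the 5 are acute.

2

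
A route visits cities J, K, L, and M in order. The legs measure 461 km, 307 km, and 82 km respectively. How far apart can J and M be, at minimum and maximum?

72 ≤ JM ≤ 850 km

The maximum is all hops collinear in one direction: 461 + 307 + 82 = 850.
The longest hop is 461; the others sum to 389. Folding the others back against it leaves at least 461 − 389 = 72.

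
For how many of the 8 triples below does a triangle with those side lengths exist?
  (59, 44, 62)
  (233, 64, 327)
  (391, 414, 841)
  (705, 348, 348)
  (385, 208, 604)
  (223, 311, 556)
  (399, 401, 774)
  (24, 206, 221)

3

(44,59,62): 44+59 > 62 → valid
(64,233,327): 64+233 ≤ 327 → not valid
(391,414,841): 391+414 ≤ 841 → not valid
(348,348,705): 348+348 ≤ 705 → not valid
(208,385,604): 208+385 ≤ 604 → not valid
(223,311,556): 223+311 ≤ 556 → not valid
(399,401,774): 399+401 > 774 → valid
(24,206,221): 24+206 > 221 → valid
3 of the 8 triples form a triangle.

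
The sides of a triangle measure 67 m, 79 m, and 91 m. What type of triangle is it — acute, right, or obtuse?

Compare the square of the longest side to the sum of squares of the other two: 67² + 79² = 10730 > 8281 = 91².

acute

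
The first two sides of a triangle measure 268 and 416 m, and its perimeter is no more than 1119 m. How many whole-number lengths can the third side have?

Triangle inequality: 148 < x < 684. Perimeter ≤ 1119 gives x ≤ 1119 − 268 − 416 = 435.
So 148 < x ≤ 435; integers 149 through 435: 287 values.

287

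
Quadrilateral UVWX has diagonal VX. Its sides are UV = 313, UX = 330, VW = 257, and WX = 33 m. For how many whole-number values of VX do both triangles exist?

From triangle UVX: 17 < VX < 643.
From triangle WVX: 224 < VX < 290.
Intersection: 224 < VX < 290, so integers 225 through 289: 65 values.

65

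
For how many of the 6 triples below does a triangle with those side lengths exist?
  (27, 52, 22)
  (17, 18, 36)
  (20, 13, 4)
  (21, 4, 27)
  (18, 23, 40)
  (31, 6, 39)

1

(22,27,52): 22+27 ≤ 52 → not valid
(17,18,36): 17+18 ≤ 36 → not valid
(4,13,20): 4+13 ≤ 20 → not valid
(4,21,27): 4+21 ≤ 27 → not valid
(18,23,40): 18+23 > 40 → valid
(6,31,39): 6+31 ≤ 39 → not valid
1 of the 6 triples forms a triangle.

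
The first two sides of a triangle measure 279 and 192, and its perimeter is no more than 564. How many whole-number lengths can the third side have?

6

Triangle inequality: 87 < x < 471. Perimeter ≤ 564 gives x ≤ 564 − 279 − 192 = 93.
So 87 < x ≤ 93; integers 88 through 93: 6 values.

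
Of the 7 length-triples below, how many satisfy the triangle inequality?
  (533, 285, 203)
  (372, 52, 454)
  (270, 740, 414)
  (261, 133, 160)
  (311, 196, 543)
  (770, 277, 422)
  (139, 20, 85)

(203,285,533): 203+285 ≤ 533 → not valid
(52,372,454): 52+372 ≤ 454 → not valid
(270,414,740): 270+414 ≤ 740 → not valid
(133,160,261): 133+160 > 261 → valid
(196,311,543): 196+311 ≤ 543 → not valid
(277,422,770): 277+422 ≤ 770 → not valid
(20,85,139): 20+85 ≤ 139 → not valid
1 of the 7 triples forms a triangle.

1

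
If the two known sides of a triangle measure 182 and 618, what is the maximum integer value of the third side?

799

The third side must be strictly less than 182 + 618 = 800.
The largest integer below 800 is 799.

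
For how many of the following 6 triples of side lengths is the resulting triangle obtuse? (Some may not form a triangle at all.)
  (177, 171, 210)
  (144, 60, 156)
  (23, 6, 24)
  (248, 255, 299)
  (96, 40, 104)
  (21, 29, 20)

(177,171,210): 171²+177² = 60570 > 44100 = 210² → acute
(144,60,156): 60²+144² = 24336 = 156² → right
(23,6,24): 6²+23² = 565 < 576 = 24² → obtuse
(248,255,299): 248²+255² = 126529 > 89401 = 299² → acute
(96,40,104): 40²+96² = 10816 = 104² → right
(21,29,20): 20²+21² = 841 = 29² → right
1 of the 6 is obtuse.

1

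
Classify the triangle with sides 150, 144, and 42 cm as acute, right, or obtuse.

Compare the square of the longest side to the sum of squares of the other two: 42² + 144² = 22500 = 150².

right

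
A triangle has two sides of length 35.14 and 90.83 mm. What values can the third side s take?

55.69 < s < 125.97 (mm)

By the triangle inequality, s must be less than 35.14 + 90.83 = 125.97 and greater than |35.14 − 90.83| = 55.69.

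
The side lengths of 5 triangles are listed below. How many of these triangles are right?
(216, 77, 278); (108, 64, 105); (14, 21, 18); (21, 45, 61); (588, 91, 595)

1

(216,77,278): 77²+216² = 52585 < 77284 = 278² → obtuse
(108,64,105): 64²+105² = 15121 > 11664 = 108² → acute
(14,21,18): 14²+18² = 520 > 441 = 21² → acute
(21,45,61): 21²+45² = 2466 < 3721 = 61² → obtuse
(588,91,595): 91²+588² = 354025 = 595² → right
1 of the 5 is right.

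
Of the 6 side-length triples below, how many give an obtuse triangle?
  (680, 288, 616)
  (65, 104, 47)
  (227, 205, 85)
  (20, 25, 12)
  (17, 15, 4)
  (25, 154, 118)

(680,288,616): 288²+616² = 462400 = 680² → right
(65,104,47): 47²+65² = 6434 < 10816 = 104² → obtuse
(227,205,85): 85²+205² = 49250 < 51529 = 227² → obtuse
(20,25,12): 12²+20² = 544 < 625 = 25² → obtuse
(17,15,4): 4²+15² = 241 < 289 = 17² → obtuse
(25,154,118): 25+118 ≤ 154, not a triangle
4 of the 6 are obtuse.

4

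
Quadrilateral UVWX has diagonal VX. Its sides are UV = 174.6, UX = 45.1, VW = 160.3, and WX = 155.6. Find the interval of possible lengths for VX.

129.5 < VX < 219.7

From triangle UVX: |174.6 − 45.1| < VX < 174.6 + 45.1, i.e. 129.5 < VX < 219.7.
From triangle WVX: 4.7 < VX < 315.9.
Both must hold, so VX lies in the intersection.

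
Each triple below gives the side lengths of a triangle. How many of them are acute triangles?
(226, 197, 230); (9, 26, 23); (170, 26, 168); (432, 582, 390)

1

(226,197,230): 197²+226² = 89885 > 52900 = 230² → acute
(9,26,23): 9²+23² = 610 < 676 = 26² → obtuse
(170,26,168): 26²+168² = 28900 = 170² → right
(432,582,390): 390²+432² = 338724 = 582² → right
1 of the 4 is acute.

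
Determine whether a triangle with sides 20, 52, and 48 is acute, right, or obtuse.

right

Compare the square of the longest side to the sum of squares of the other two: 20² + 48² = 2704 = 52².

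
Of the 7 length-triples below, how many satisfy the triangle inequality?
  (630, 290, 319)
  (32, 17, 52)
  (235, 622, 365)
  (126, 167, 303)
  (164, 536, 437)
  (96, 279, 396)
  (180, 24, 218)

(290,319,630): 290+319 ≤ 630 → not valid
(17,32,52): 17+32 ≤ 52 → not valid
(235,365,622): 235+365 ≤ 622 → not valid
(126,167,303): 126+167 ≤ 303 → not valid
(164,437,536): 164+437 > 536 → valid
(96,279,396): 96+279 ≤ 396 → not valid
(24,180,218): 24+180 ≤ 218 → not valid
1 of the 7 triples forms a triangle.

1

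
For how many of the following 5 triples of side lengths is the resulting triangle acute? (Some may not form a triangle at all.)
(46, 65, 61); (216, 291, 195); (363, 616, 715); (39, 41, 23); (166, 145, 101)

3

(46,65,61): 46²+61² = 5837 > 4225 = 65² → acute
(216,291,195): 195²+216² = 84681 = 291² → right
(363,616,715): 363²+616² = 511225 = 715² → right
(39,41,23): 23²+39² = 2050 > 1681 = 41² → acute
(166,145,101): 101²+145² = 31226 > 27556 = 166² → acute
3 of the 5 are acute.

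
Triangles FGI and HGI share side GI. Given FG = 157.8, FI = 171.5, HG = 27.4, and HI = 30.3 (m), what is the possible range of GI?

From triangle FGI: |157.8 − 171.5| < GI < 157.8 + 171.5, i.e. 13.7 < GI < 329.3.
From triangle HGI: 2.9 < GI < 57.7.
Both must hold, so GI lies in the intersection.

13.7 < GI < 57.7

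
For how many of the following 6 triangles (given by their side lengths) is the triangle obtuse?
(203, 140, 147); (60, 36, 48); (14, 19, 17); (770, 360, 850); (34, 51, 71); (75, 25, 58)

2

(203,140,147): 140²+147² = 41209 = 203² → right
(60,36,48): 36²+48² = 3600 = 60² → right
(14,19,17): 14²+17² = 485 > 361 = 19² → acute
(770,360,850): 360²+770² = 722500 = 850² → right
(34,51,71): 34²+51² = 3757 < 5041 = 71² → obtuse
(75,25,58): 25²+58² = 3989 < 5625 = 75² → obtuse
2 of the 6 are obtuse.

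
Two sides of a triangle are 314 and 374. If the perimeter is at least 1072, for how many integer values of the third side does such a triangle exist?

Triangle inequality: 60 < x < 688. Perimeter ≥ 1072 gives x ≥ 1072 − 314 − 374 = 384.
So 384 ≤ x < 688; integers 384 through 687: 304 values.

304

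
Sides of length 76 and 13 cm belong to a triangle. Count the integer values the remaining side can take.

The third side lies in the open interval (63, 89).
Integers from 64 to 88 inclusive: 88 − 64 + 1 = 25.

25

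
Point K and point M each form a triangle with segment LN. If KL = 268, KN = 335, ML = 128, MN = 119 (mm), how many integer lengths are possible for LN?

179

From triangle KLN: 67 < LN < 603.
From triangle MLN: 9 < LN < 247.
Intersection: 67 < LN < 247, so integers 68 through 246: 179 values.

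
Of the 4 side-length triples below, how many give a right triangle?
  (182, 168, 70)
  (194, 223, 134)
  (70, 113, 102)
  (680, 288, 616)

(182,168,70): 70²+168² = 33124 = 182² → right
(194,223,134): 134²+194² = 55592 > 49729 = 223² → acute
(70,113,102): 70²+102² = 15304 > 12769 = 113² → acute
(680,288,616): 288²+616² = 462400 = 680² → right
2 of the 4 are right.

2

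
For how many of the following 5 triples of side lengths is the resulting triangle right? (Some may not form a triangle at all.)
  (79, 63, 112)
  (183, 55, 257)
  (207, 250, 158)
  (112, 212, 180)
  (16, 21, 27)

1

(79,63,112): 63²+79² = 10210 < 12544 = 112² → obtuse
(183,55,257): 55+183 ≤ 257, not a triangle
(207,250,158): 158²+207² = 67813 > 62500 = 250² → acute
(112,212,180): 112²+180² = 44944 = 212² → right
(16,21,27): 16²+21² = 697 < 729 = 27² → obtuse
1 of the 5 is right.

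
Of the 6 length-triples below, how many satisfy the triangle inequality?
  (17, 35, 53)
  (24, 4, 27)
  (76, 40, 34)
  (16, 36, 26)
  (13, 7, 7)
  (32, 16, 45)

4

(17,35,53): 17+35 ≤ 53 → not valid
(4,24,27): 4+24 > 27 → valid
(34,40,76): 34+40 ≤ 76 → not valid
(16,26,36): 16+26 > 36 → valid
(7,7,13): 7+7 > 13 → valid
(16,32,45): 16+32 > 45 → valid
4 of the 6 triples form a triangle.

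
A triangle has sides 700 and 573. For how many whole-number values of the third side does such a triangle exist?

1145

The third side lies in the open interval (127, 1273).
Integers from 128 to 1272 inclusive: 1272 − 128 + 1 = 1145.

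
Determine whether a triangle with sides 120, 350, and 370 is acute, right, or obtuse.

right

Compare the square of the longest side to the sum of squares of the other two: 120² + 350² = 136900 = 370².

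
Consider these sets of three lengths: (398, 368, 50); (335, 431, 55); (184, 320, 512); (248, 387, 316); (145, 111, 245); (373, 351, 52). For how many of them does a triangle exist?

(50,368,398): 50+368 > 398 → valid
(55,335,431): 55+335 ≤ 431 → not valid
(184,320,512): 184+320 ≤ 512 → not valid
(248,316,387): 248+316 > 387 → valid
(111,145,245): 111+145 > 245 → valid
(52,351,373): 52+351 > 373 → valid
4 of the 6 triples form a triangle.

4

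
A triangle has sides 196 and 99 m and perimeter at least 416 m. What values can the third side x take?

121 ≤ x < 295

Triangle inequality alone gives 97 < x < 295.
The perimeter condition gives x ≥ 416 − 196 − 99 = 121.
Intersecting the two: 121 ≤ x < 295.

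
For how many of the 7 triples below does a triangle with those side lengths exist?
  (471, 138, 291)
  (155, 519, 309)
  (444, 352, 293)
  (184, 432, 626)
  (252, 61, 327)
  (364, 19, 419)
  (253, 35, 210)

(138,291,471): 138+291 ≤ 471 → not valid
(155,309,519): 155+309 ≤ 519 → not valid
(293,352,444): 293+352 > 444 → valid
(184,432,626): 184+432 ≤ 626 → not valid
(61,252,327): 61+252 ≤ 327 → not valid
(19,364,419): 19+364 ≤ 419 → not valid
(35,210,253): 35+210 ≤ 253 → not valid
1 of the 7 triples forms a triangle.

1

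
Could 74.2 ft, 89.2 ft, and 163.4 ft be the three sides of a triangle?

No

The two shorter sides sum to 163.4, exactly equal to the longest side 163.4.
That gives only a degenerate (flat) triangle — the inequality must be strict.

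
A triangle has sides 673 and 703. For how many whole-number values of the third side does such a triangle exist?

1345

The third side lies in the open interval (30, 1376).
Integers from 31 to 1375 inclusive: 1375 − 31 + 1 = 1345.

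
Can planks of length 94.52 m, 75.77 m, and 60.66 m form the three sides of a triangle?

Yes

The longest side is 94.52, and the other two sum to 136.43.
Since 136.43 > 94.52, the triangle inequality holds.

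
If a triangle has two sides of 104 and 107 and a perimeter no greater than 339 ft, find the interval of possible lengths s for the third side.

Triangle inequality alone gives 3 < s < 211.
The perimeter condition gives s ≤ 339 − 104 − 107 = 128.
Intersecting the two: 3 < s ≤ 128.

3 < s ≤ 128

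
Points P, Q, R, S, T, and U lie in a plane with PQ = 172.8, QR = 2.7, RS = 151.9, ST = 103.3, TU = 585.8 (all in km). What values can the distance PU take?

155.1 ≤ PU ≤ 1016.5 km

The maximum is all hops collinear in one direction: 172.8 + 2.7 + 151.9 + 103.3 + 585.8 = 1016.5.
The longest hop is 585.8; the others sum to 430.7. Folding the others back against it leaves at least 585.8 − 430.7 = 155.1.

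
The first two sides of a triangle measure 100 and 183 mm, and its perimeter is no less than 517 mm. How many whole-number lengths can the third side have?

Triangle inequality: 83 < x < 283. Perimeter ≥ 517 gives x ≥ 517 − 100 − 183 = 234.
So 234 ≤ x < 283; integers 234 through 282: 49 values.

49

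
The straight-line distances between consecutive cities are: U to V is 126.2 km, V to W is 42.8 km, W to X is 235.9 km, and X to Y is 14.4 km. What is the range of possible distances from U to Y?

52.5 ≤ UY ≤ 419.3 km

The maximum is all hops collinear in one direction: 126.2 + 42.8 + 235.9 + 14.4 = 419.3.
The longest hop is 235.9; the others sum to 183.4. Folding the others back against it leaves at least 235.9 − 183.4 = 52.5.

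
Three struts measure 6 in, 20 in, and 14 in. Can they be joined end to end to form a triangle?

No

The two shorter sides sum to 20, exactly equal to the longest side 20.
That gives only a degenerate (flat) triangle — the inequality must be strict.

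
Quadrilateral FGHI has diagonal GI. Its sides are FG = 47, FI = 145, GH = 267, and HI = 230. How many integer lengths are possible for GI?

93

From triangle FGI: 98 < GI < 192.
From triangle HGI: 37 < GI < 497.
Intersection: 98 < GI < 192, so integers 99 through 191: 93 values.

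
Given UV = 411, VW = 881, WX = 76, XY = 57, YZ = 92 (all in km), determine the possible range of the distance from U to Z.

The maximum is all hops collinear in one direction: 411 + 881 + 76 + 57 + 92 = 1517.
The longest hop is 881; the others sum to 636. Folding the others back against it leaves at least 881 − 636 = 245.

245 ≤ UZ ≤ 1517 km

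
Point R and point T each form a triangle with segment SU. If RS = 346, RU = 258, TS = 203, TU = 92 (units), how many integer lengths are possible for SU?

183

From triangle RSU: 88 < SU < 604.
From triangle TSU: 111 < SU < 295.
Intersection: 111 < SU < 295, so integers 112 through 294: 183 values.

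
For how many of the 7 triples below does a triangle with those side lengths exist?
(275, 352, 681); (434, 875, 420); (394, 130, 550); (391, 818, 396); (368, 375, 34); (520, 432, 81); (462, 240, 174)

(275,352,681): 275+352 ≤ 681 → not valid
(420,434,875): 420+434 ≤ 875 → not valid
(130,394,550): 130+394 ≤ 550 → not valid
(391,396,818): 391+396 ≤ 818 → not valid
(34,368,375): 34+368 > 375 → valid
(81,432,520): 81+432 ≤ 520 → not valid
(174,240,462): 174+240 ≤ 462 → not valid
1 of the 7 triples forms a triangle.

1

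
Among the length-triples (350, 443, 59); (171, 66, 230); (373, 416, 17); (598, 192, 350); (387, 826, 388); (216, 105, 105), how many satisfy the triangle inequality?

(59,350,443): 59+350 ≤ 443 → not valid
(66,171,230): 66+171 > 230 → valid
(17,373,416): 17+373 ≤ 416 → not valid
(192,350,598): 192+350 ≤ 598 → not valid
(387,388,826): 387+388 ≤ 826 → not valid
(105,105,216): 105+105 ≤ 216 → not valid
1 of the 6 triples forms a triangle.

1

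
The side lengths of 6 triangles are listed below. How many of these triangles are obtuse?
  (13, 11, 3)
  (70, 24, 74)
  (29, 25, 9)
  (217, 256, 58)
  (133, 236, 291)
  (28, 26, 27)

(13,11,3): 3²+11² = 130 < 169 = 13² → obtuse
(70,24,74): 24²+70² = 5476 = 74² → right
(29,25,9): 9²+25² = 706 < 841 = 29² → obtuse
(217,256,58): 58²+217² = 50453 < 65536 = 256² → obtuse
(133,236,291): 133²+236² = 73385 < 84681 = 291² → obtuse
(28,26,27): 26²+27² = 1405 > 784 = 28² → acute
4 of the 6 are obtuse.

4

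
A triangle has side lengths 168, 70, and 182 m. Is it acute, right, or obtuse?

right

Compare the square of the longest side to the sum of squares of the other two: 70² + 168² = 33124 = 182².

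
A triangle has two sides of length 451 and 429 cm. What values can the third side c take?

By the triangle inequality, c must be less than 451 + 429 = 880 and greater than |451 − 429| = 22.

22 < c < 880 (cm)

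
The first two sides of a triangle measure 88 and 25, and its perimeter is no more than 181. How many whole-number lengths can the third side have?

5

Triangle inequality: 63 < x < 113. Perimeter ≤ 181 gives x ≤ 181 − 88 − 25 = 68.
So 63 < x ≤ 68; integers 64 through 68: 5 values.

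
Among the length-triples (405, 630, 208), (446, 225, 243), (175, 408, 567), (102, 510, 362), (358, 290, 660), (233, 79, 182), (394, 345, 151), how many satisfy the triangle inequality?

(208,405,630): 208+405 ≤ 630 → not valid
(225,243,446): 225+243 > 446 → valid
(175,408,567): 175+408 > 567 → valid
(102,362,510): 102+362 ≤ 510 → not valid
(290,358,660): 290+358 ≤ 660 → not valid
(79,182,233): 79+182 > 233 → valid
(151,345,394): 151+345 > 394 → valid
4 of the 7 triples form a triangle.

4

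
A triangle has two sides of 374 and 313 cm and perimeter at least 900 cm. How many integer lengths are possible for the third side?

Triangle inequality: 61 < x < 687. Perimeter ≥ 900 gives x ≥ 900 − 374 − 313 = 213.
So 213 ≤ x < 687; integers 213 through 686: 474 values.

474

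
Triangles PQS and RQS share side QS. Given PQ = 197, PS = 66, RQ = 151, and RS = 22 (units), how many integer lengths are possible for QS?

41

From triangle PQS: 131 < QS < 263.
From triangle RQS: 129 < QS < 173.
Intersection: 131 < QS < 173, so integers 132 through 172: 41 values.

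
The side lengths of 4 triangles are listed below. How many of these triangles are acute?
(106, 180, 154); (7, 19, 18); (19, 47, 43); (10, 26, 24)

3

(106,180,154): 106²+154² = 34952 > 32400 = 180² → acute
(7,19,18): 7²+18² = 373 > 361 = 19² → acute
(19,47,43): 19²+43² = 2210 > 2209 = 47² → acute
(10,26,24): 10²+24² = 676 = 26² → right
3 of the 4 are acute.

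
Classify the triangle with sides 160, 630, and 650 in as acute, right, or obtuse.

right

Compare the square of the longest side to the sum of squares of the other two: 160² + 630² = 422500 = 650².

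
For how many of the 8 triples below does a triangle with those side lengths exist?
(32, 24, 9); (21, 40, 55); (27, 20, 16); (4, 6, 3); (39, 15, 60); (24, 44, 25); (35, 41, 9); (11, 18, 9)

7

(9,24,32): 9+24 > 32 → valid
(21,40,55): 21+40 > 55 → valid
(16,20,27): 16+20 > 27 → valid
(3,4,6): 3+4 > 6 → valid
(15,39,60): 15+39 ≤ 60 → not valid
(24,25,44): 24+25 > 44 → valid
(9,35,41): 9+35 > 41 → valid
(9,11,18): 9+11 > 18 → valid
7 of the 8 triples form a triangle.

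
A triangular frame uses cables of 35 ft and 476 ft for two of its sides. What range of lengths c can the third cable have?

441 < c < 511

By the triangle inequality, c must be less than 35 + 476 = 511 and greater than |35 − 476| = 441.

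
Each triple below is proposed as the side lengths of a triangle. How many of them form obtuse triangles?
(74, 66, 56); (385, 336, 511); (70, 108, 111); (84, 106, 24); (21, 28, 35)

1

(74,66,56): 56²+66² = 7492 > 5476 = 74² → acute
(385,336,511): 336²+385² = 261121 = 511² → right
(70,108,111): 70²+108² = 16564 > 12321 = 111² → acute
(84,106,24): 24²+84² = 7632 < 11236 = 106² → obtuse
(21,28,35): 21²+28² = 1225 = 35² → right
1 of the 5 is obtuse.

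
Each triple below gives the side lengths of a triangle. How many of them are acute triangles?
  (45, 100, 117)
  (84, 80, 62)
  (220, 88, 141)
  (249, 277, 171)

2

(45,100,117): 45²+100² = 12025 < 13689 = 117² → obtuse
(84,80,62): 62²+80² = 10244 > 7056 = 84² → acute
(220,88,141): 88²+141² = 27625 < 48400 = 220² → obtuse
(249,277,171): 171²+249² = 91242 > 76729 = 277² → acute
2 of the 4 are acute.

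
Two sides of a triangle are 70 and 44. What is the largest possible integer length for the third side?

113

The third side must be strictly less than 70 + 44 = 114.
The largest integer below 114 is 113.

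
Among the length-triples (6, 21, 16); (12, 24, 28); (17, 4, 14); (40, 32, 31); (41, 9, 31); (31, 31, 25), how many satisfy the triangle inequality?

(6,16,21): 6+16 > 21 → valid
(12,24,28): 12+24 > 28 → valid
(4,14,17): 4+14 > 17 → valid
(31,32,40): 31+32 > 40 → valid
(9,31,41): 9+31 ≤ 41 → not valid
(25,31,31): 25+31 > 31 → valid
5 of the 6 triples form a triangle.

5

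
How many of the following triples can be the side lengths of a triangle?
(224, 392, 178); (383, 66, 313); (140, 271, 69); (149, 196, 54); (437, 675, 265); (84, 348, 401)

(178,224,392): 178+224 > 392 → valid
(66,313,383): 66+313 ≤ 383 → not valid
(69,140,271): 69+140 ≤ 271 → not valid
(54,149,196): 54+149 > 196 → valid
(265,437,675): 265+437 > 675 → valid
(84,348,401): 84+348 > 401 → valid
4 of the 6 triples form a triangle.

4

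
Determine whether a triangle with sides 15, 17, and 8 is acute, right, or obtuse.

right

Compare the square of the longest side to the sum of squares of the other two: 8² + 15² = 289 = 17².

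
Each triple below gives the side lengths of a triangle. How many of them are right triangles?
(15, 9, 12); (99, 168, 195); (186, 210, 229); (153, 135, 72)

(15,9,12): 9²+12² = 225 = 15² → right
(99,168,195): 99²+168² = 38025 = 195² → right
(186,210,229): 186²+210² = 78696 > 52441 = 229² → acute
(153,135,72): 72²+135² = 23409 = 153² → right
3 of the 4 are right.

3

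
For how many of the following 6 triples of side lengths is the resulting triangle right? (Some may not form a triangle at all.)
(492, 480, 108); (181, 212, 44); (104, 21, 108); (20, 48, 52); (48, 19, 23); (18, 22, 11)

2

(492,480,108): 108²+480² = 242064 = 492² → right
(181,212,44): 44²+181² = 34697 < 44944 = 212² → obtuse
(104,21,108): 21²+104² = 11257 < 11664 = 108² → obtuse
(20,48,52): 20²+48² = 2704 = 52² → right
(48,19,23): 19+23 ≤ 48, not a triangle
(18,22,11): 11²+18² = 445 < 484 = 22² → obtuse
2 of the 6 are right.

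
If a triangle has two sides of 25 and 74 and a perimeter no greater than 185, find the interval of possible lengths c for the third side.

49 < c ≤ 86

Triangle inequality alone gives 49 < c < 99.
The perimeter condition gives c ≤ 185 − 25 − 74 = 86.
Intersecting the two: 49 < c ≤ 86.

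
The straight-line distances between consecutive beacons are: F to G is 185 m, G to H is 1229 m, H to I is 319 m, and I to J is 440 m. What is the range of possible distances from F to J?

285 ≤ FJ ≤ 2173 m

The maximum is all hops collinear in one direction: 185 + 1229 + 319 + 440 = 2173.
The longest hop is 1229; the others sum to 944. Folding the others back against it leaves at least 1229 − 944 = 285.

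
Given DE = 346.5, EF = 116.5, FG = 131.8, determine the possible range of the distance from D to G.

The maximum is all hops collinear in one direction: 346.5 + 116.5 + 131.8 = 594.8.
The longest hop is 346.5; the others sum to 248.3. Folding the others back against it leaves at least 346.5 − 248.3 = 98.2.

98.2 ≤ DG ≤ 594.8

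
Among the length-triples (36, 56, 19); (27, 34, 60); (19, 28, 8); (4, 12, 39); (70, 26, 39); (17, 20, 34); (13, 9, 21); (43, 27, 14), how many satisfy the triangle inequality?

(19,36,56): 19+36 ≤ 56 → not valid
(27,34,60): 27+34 > 60 → valid
(8,19,28): 8+19 ≤ 28 → not valid
(4,12,39): 4+12 ≤ 39 → not valid
(26,39,70): 26+39 ≤ 70 → not valid
(17,20,34): 17+20 > 34 → valid
(9,13,21): 9+13 > 21 → valid
(14,27,43): 14+27 ≤ 43 → not valid
3 of the 8 triples form a triangle.

3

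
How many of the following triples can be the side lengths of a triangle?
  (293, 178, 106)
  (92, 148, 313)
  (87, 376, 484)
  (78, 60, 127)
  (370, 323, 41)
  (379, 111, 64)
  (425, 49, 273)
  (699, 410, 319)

(106,178,293): 106+178 ≤ 293 → not valid
(92,148,313): 92+148 ≤ 313 → not valid
(87,376,484): 87+376 ≤ 484 → not valid
(60,78,127): 60+78 > 127 → valid
(41,323,370): 41+323 ≤ 370 → not valid
(64,111,379): 64+111 ≤ 379 → not valid
(49,273,425): 49+273 ≤ 425 → not valid
(319,410,699): 319+410 > 699 → valid
2 of the 8 triples form a triangle.

2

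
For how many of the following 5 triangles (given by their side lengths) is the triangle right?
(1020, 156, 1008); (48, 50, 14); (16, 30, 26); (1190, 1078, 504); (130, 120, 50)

4

(1020,156,1008): 156²+1008² = 1040400 = 1020² → right
(48,50,14): 14²+48² = 2500 = 50² → right
(16,30,26): 16²+26² = 932 > 900 = 30² → acute
(1190,1078,504): 504²+1078² = 1416100 = 1190² → right
(130,120,50): 50²+120² = 16900 = 130² → right
4 of the 5 are right.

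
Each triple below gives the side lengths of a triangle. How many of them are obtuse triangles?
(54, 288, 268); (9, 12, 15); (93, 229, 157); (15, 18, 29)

3

(54,288,268): 54²+268² = 74740 < 82944 = 288² → obtuse
(9,12,15): 9²+12² = 225 = 15² → right
(93,229,157): 93²+157² = 33298 < 52441 = 229² → obtuse
(15,18,29): 15²+18² = 549 < 841 = 29² → obtuse
3 of the 4 are obtuse.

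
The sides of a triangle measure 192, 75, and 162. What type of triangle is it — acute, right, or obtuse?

Compare the square of the longest side to the sum of squares of the other two: 75² + 162² = 31869 < 36864 = 192².

obtuse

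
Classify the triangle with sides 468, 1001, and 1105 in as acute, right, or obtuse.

right

Compare the square of the longest side to the sum of squares of the other two: 468² + 1001² = 1221025 = 1105².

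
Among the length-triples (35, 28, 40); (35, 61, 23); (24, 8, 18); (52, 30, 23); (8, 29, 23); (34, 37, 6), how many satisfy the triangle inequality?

(28,35,40): 28+35 > 40 → valid
(23,35,61): 23+35 ≤ 61 → not valid
(8,18,24): 8+18 > 24 → valid
(23,30,52): 23+30 > 52 → valid
(8,23,29): 8+23 > 29 → valid
(6,34,37): 6+34 > 37 → valid
5 of the 6 triples form a triangle.

5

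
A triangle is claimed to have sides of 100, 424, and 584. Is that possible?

No

The longest side is 584, but the other two sum to only 524.
524 < 584, so the triangle inequality fails.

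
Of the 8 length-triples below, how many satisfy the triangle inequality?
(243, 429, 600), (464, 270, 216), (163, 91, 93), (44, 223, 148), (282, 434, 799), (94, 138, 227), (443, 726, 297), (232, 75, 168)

6

(243,429,600): 243+429 > 600 → valid
(216,270,464): 216+270 > 464 → valid
(91,93,163): 91+93 > 163 → valid
(44,148,223): 44+148 ≤ 223 → not valid
(282,434,799): 282+434 ≤ 799 → not valid
(94,138,227): 94+138 > 227 → valid
(297,443,726): 297+443 > 726 → valid
(75,168,232): 75+168 > 232 → valid
6 of the 8 triples form a triangle.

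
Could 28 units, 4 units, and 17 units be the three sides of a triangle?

The longest side is 28, but the other two sum to only 21.
21 < 28, so the triangle inequality fails.

No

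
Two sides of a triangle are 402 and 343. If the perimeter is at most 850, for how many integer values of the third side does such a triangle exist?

Triangle inequality: 59 < x < 745. Perimeter ≤ 850 gives x ≤ 850 − 402 − 343 = 105.
So 59 < x ≤ 105; integers 60 through 105: 46 values.

46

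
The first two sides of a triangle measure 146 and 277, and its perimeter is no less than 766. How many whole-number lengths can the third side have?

Triangle inequality: 131 < x < 423. Perimeter ≥ 766 gives x ≥ 766 − 146 − 277 = 343.
So 343 ≤ x < 423; integers 343 through 422: 80 values.

80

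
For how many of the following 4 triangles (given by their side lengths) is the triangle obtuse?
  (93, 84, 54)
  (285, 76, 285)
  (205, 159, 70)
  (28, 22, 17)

(93,84,54): 54²+84² = 9972 > 8649 = 93² → acute
(285,76,285): 76²+285² = 87001 > 81225 = 285² → acute
(205,159,70): 70²+159² = 30181 < 42025 = 205² → obtuse
(28,22,17): 17²+22² = 773 < 784 = 28² → obtuse
2 of the 4 are obtuse.

2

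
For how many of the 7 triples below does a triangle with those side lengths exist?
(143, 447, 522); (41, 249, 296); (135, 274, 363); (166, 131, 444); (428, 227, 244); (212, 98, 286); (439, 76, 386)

(143,447,522): 143+447 > 522 → valid
(41,249,296): 41+249 ≤ 296 → not valid
(135,274,363): 135+274 > 363 → valid
(131,166,444): 131+166 ≤ 444 → not valid
(227,244,428): 227+244 > 428 → valid
(98,212,286): 98+212 > 286 → valid
(76,386,439): 76+386 > 439 → valid
5 of the 7 triples form a triangle.

5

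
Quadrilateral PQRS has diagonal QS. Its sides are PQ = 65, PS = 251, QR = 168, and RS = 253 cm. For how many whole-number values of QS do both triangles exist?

129

From triangle PQS: 186 < QS < 316.
From triangle RQS: 85 < QS < 421.
Intersection: 186 < QS < 316, so integers 187 through 315: 129 values.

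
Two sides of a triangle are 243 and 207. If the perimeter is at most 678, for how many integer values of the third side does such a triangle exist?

Triangle inequality: 36 < x < 450. Perimeter ≤ 678 gives x ≤ 678 − 243 − 207 = 228.
So 36 < x ≤ 228; integers 37 through 228: 192 values.

192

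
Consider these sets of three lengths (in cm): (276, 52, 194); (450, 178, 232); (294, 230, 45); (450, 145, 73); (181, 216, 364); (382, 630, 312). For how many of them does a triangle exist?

(52,194,276): 52+194 ≤ 276 → not valid
(178,232,450): 178+232 ≤ 450 → not valid
(45,230,294): 45+230 ≤ 294 → not valid
(73,145,450): 73+145 ≤ 450 → not valid
(181,216,364): 181+216 > 364 → valid
(312,382,630): 312+382 > 630 → valid
2 of the 6 triples form a triangle.

2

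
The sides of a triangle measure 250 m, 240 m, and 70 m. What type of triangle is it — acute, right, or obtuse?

right

Compare the square of the longest side to the sum of squares of the other two: 70² + 240² = 62500 = 250².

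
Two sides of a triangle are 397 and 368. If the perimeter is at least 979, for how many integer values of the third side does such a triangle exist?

Triangle inequality: 29 < x < 765. Perimeter ≥ 979 gives x ≥ 979 − 397 − 368 = 214.
So 214 ≤ x < 765; integers 214 through 764: 551 values.

551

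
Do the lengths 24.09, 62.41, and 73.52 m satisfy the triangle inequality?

The longest side is 73.52, and the other two sum to 86.50.
Since 86.50 > 73.52, the triangle inequality holds.

Yes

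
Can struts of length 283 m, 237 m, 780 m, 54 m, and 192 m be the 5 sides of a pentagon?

No

For a pentagon, each side must be shorter than the sum of the others.
Here the longest side is 780, but the remaining 4 sides sum to only 766.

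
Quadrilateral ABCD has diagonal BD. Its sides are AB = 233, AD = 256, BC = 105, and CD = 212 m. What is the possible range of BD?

107 < BD < 317

From triangle ABD: |233 − 256| < BD < 233 + 256, i.e. 23 < BD < 489.
From triangle CBD: 107 < BD < 317.
Both must hold, so BD lies in the intersection.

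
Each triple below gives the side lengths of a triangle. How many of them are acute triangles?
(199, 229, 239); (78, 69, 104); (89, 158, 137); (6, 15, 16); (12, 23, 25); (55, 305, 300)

(199,229,239): 199²+229² = 92042 > 57121 = 239² → acute
(78,69,104): 69²+78² = 10845 > 10816 = 104² → acute
(89,158,137): 89²+137² = 26690 > 24964 = 158² → acute
(6,15,16): 6²+15² = 261 > 256 = 16² → acute
(12,23,25): 12²+23² = 673 > 625 = 25² → acute
(55,305,300): 55²+300² = 93025 = 305² → right
5 of the 6 are acute.

5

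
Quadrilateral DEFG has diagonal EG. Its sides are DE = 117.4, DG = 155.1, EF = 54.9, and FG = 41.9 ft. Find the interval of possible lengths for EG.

From triangle DEG: |117.4 − 155.1| < EG < 117.4 + 155.1, i.e. 37.7 < EG < 272.5.
From triangle FEG: 13.0 < EG < 96.8.
Both must hold, so EG lies in the intersection.

37.7 < EG < 96.8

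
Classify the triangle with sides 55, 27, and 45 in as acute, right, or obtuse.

Compare the square of the longest side to the sum of squares of the other two: 27² + 45² = 2754 < 3025 = 55².

obtuse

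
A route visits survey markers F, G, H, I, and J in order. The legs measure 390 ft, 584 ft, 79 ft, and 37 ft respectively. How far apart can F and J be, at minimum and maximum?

78 ≤ FJ ≤ 1090 ft

The maximum is all hops collinear in one direction: 390 + 584 + 79 + 37 = 1090.
The longest hop is 584; the others sum to 506. Folding the others back against it leaves at least 584 − 506 = 78.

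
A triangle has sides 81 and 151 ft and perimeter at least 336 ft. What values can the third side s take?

104 ≤ s < 232 ft

Triangle inequality alone gives 70 < s < 232.
The perimeter condition gives s ≥ 336 − 81 − 151 = 104.
Intersecting the two: 104 ≤ s < 232.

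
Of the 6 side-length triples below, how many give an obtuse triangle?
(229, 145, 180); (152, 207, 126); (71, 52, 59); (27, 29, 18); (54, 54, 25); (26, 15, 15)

2

(229,145,180): 145²+180² = 53425 > 52441 = 229² → acute
(152,207,126): 126²+152² = 38980 < 42849 = 207² → obtuse
(71,52,59): 52²+59² = 6185 > 5041 = 71² → acute
(27,29,18): 18²+27² = 1053 > 841 = 29² → acute
(54,54,25): 25²+54² = 3541 > 2916 = 54² → acute
(26,15,15): 15²+15² = 450 < 676 = 26² → obtuse
2 of the 6 are obtuse.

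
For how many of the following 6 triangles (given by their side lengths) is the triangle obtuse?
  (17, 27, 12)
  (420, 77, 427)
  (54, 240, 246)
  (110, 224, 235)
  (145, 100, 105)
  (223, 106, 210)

1

(17,27,12): 12²+17² = 433 < 729 = 27² → obtuse
(420,77,427): 77²+420² = 182329 = 427² → right
(54,240,246): 54²+240² = 60516 = 246² → right
(110,224,235): 110²+224² = 62276 > 55225 = 235² → acute
(145,100,105): 100²+105² = 21025 = 145² → right
(223,106,210): 106²+210² = 55336 > 49729 = 223² → acute
1 of the 6 is obtuse.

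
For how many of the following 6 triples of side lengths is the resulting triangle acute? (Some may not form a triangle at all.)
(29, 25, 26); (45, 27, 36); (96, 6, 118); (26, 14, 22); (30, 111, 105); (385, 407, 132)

2

(29,25,26): 25²+26² = 1301 > 841 = 29² → acute
(45,27,36): 27²+36² = 2025 = 45² → right
(96,6,118): 6+96 ≤ 118, not a triangle
(26,14,22): 14²+22² = 680 > 676 = 26² → acute
(30,111,105): 30²+105² = 11925 < 12321 = 111² → obtuse
(385,407,132): 132²+385² = 165649 = 407² → right
2 of the 6 are acute.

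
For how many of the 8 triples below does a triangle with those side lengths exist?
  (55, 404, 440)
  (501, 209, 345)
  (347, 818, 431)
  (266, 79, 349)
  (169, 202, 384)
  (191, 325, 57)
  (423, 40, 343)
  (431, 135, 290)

2

(55,404,440): 55+404 > 440 → valid
(209,345,501): 209+345 > 501 → valid
(347,431,818): 347+431 ≤ 818 → not valid
(79,266,349): 79+266 ≤ 349 → not valid
(169,202,384): 169+202 ≤ 384 → not valid
(57,191,325): 57+191 ≤ 325 → not valid
(40,343,423): 40+343 ≤ 423 → not valid
(135,290,431): 135+290 ≤ 431 → not valid
2 of the 8 triples form a triangle.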